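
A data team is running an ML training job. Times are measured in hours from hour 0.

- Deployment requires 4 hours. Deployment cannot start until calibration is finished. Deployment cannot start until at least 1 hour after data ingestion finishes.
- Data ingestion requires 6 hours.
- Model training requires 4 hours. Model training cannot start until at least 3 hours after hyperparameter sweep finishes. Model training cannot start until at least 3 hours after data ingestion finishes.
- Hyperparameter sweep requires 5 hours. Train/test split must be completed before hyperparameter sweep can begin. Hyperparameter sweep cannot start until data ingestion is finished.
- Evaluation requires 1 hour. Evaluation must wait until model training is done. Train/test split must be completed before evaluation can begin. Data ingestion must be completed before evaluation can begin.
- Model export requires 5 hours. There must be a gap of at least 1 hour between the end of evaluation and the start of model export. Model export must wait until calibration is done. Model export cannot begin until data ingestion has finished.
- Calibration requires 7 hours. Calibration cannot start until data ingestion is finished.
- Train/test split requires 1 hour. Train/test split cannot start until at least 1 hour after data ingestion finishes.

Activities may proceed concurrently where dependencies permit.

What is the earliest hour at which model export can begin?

22

Data ingestion has no prerequisites, so it starts at hour 0 and finishes at hour 6.
Calibration cannot begin until data ingestion (finishes hour 6). It runs from hour 6 to 6 + 7 = hour 13.
Train/test split waits on data ingestion (finishes hour 6, plus 1-hour gap → hour 7), so it starts at hour 7 and finishes at 7 + 1 = hour 8.
Hyperparameter sweep needs all of train/test split (finishes hour 8); data ingestion (finishes hour 6). That puts its earliest start at hour 8; it finishes at 8 + 5 = hour 13.
Model training has to wait for hyperparameter sweep (finishes hour 13, plus 3-hour gap → hour 16); data ingestion (finishes hour 6, plus 3-hour gap → hour 9). The latest of these is hour 16, so model training runs hour 16 to 16 + 4 = hour 20.
Evaluation cannot start until model training (finishes hour 20); train/test split (finishes hour 8); data ingestion (finishes hour 6). The controlling bound is hour 20, so evaluation finishes at 20 + 1 = hour 21.
Model export waits on evaluation (finishes hour 21, plus 1-hour gap → hour 22); calibration (finishes hour 13); data ingestion (finishes hour 6). The latest of these is hour 22, which is the earliest model export can start.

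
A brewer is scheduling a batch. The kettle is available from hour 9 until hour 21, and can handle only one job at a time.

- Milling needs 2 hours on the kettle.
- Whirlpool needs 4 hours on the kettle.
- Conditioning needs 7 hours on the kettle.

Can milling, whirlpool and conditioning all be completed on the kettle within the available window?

No

The kettle window is 21 − 9 = 12 hours.
Running back to back, the jobs need 2 + 4 + 7 = 13 hours on the kettle.
Since 13 > 12, they cannot all fit.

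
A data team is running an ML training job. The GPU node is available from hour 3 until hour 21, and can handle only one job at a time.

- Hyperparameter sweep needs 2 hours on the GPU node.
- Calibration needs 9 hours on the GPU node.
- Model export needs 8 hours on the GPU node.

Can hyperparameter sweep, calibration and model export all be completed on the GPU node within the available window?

The GPU node window is 21 − 3 = 18 hours.
Running back to back, the jobs need 2 + 9 + 8 = 19 hours on the GPU node.
Since 19 > 18, they cannot all fit.

No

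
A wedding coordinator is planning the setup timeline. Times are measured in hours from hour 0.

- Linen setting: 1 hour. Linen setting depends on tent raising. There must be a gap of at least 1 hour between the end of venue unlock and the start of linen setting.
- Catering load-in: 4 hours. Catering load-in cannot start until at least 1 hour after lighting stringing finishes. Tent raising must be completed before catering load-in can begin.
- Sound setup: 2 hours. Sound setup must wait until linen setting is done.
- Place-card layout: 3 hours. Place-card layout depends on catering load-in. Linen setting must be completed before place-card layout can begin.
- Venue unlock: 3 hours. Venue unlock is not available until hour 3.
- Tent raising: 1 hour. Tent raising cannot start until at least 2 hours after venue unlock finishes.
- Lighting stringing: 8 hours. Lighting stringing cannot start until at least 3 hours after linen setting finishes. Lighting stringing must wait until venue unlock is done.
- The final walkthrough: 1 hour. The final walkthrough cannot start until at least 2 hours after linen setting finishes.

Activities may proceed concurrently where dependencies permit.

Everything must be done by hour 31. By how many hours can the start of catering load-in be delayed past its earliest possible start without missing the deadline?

After its own release at hour 3, venue unlock can start at hour 3 and finishes at hour 6.
Tent raising cannot begin until venue unlock (finishes hour 6, plus 2-hour gap → hour 8). It runs from hour 8 to 8 + 1 = hour 9.
Linen setting needs all of tent raising (finishes hour 9); venue unlock (finishes hour 6, plus 1-hour gap → hour 7). That puts its earliest start at hour 9; it finishes at 9 + 1 = hour 10.
For lighting stringing: linen setting (finishes hour 10, plus 3-hour gap → hour 13); venue unlock (finishes hour 6). Taking the maximum gives a start of hour 13, and it finishes at 13 + 8 = hour 21.
For catering load-in: lighting stringing (finishes hour 21, plus 1-hour gap → hour 22); tent raising (finishes hour 9). Taking the maximum gives a start of hour 22, and it finishes at 22 + 4 = hour 26.

Working backward from the deadline:
Place-card layout must finish by hour 31; it takes 3 hours, so it must start by 31 − 3 = hour 28.
Catering load-in feeds into place-card layout (must start by hour 28); so catering load-in must finish by hour 28 and therefore start by hour 24.
So catering load-in can start as early as hour 22 and as late as hour 24, giving 24 − 22 = 2 hours of slack.

2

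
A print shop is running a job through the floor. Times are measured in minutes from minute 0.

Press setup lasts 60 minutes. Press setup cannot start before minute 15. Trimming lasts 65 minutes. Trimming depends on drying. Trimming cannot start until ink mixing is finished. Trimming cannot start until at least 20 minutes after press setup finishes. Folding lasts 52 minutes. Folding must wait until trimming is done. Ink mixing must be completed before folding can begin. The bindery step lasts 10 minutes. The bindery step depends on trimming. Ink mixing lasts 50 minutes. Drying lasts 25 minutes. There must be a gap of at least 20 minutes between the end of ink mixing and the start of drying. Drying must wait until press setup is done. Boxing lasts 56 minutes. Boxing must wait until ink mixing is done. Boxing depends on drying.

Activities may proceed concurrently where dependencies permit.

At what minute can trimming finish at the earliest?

165

Press setup waits on its own release at minute 15, so it starts at minute 15 and finishes at 15 + 60 = minute 75.
Ink mixing has no prerequisites, so it starts at minute 0 and finishes at minute 50.
Drying cannot start until ink mixing (finishes minute 50, plus 20-minute gap → minute 70); press setup (finishes minute 75). The controlling bound is minute 75, so drying finishes at 75 + 25 = minute 100.
Trimming has to wait for drying (finishes minute 100); ink mixing (finishes minute 50); press setup (finishes minute 75, plus 20-minute gap → minute 95). The latest of these is minute 100, so trimming runs minute 100 to 100 + 65 = minute 165.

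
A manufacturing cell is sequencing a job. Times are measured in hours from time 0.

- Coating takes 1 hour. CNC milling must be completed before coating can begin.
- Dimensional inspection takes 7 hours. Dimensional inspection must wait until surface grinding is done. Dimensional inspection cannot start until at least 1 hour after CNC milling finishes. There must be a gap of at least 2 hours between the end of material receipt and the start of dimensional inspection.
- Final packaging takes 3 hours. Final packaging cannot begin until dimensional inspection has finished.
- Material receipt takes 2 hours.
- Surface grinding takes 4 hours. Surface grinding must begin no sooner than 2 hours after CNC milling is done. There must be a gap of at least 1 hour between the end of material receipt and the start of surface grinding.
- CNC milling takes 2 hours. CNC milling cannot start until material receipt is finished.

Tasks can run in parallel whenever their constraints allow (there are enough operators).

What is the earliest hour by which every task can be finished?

20

Nothing blocks material receipt, so it runs from hour 0 to hour 2.
After material receipt (finishes hour 2), CNC milling can start at hour 2 and finishes at hour 4.
Coating cannot begin until CNC milling (finishes hour 4). It runs from hour 4 to 4 + 1 = hour 5.
For surface grinding: CNC milling (finishes hour 4, plus 2-hour gap → hour 6); material receipt (finishes hour 2, plus 1-hour gap → hour 3). Taking the maximum gives a start of hour 6, and it finishes at 6 + 4 = hour 10.
Dimensional inspection cannot start until surface grinding (finishes hour 10); CNC milling (finishes hour 4, plus 1-hour gap → hour 5); material receipt (finishes hour 2, plus 2-hour gap → hour 4). The controlling bound is hour 10, so dimensional inspection finishes at 10 + 7 = hour 17.
Final packaging waits on dimensional inspection (finishes hour 17), so it starts at hour 17 and finishes at 17 + 3 = hour 20.
All tasks are finished once the last one completes. Finish times: Material receipt at 2, CNC milling at 4, Surface grinding at 10, Dimensional inspection at 17, Coating at 5, Final packaging at 20. The latest is hour 20.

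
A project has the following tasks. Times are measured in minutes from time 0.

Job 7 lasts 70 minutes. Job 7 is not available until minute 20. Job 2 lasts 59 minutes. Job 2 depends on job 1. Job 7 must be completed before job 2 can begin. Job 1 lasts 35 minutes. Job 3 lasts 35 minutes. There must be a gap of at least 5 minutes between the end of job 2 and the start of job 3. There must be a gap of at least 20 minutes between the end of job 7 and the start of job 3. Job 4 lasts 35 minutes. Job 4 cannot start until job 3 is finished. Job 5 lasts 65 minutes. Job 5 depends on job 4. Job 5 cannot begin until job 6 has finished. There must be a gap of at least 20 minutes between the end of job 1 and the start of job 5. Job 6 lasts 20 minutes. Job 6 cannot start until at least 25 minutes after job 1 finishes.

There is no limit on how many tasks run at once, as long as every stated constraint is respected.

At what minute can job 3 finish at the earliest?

189

Job 7 cannot begin until its own release at minute 20. It runs from minute 20 to 20 + 70 = minute 90.
Nothing blocks job 1, so it runs from minute 0 to minute 35.
Job 2 cannot start until job 1 (finishes minute 35); job 7 (finishes minute 90). The controlling bound is minute 90, so job 2 finishes at 90 + 59 = minute 149.
For job 3: job 2 (finishes minute 149, plus 5-minute gap → minute 154); job 7 (finishes minute 90, plus 20-minute gap → minute 110). Taking the maximum gives a start of minute 154, and it finishes at 154 + 35 = minute 189.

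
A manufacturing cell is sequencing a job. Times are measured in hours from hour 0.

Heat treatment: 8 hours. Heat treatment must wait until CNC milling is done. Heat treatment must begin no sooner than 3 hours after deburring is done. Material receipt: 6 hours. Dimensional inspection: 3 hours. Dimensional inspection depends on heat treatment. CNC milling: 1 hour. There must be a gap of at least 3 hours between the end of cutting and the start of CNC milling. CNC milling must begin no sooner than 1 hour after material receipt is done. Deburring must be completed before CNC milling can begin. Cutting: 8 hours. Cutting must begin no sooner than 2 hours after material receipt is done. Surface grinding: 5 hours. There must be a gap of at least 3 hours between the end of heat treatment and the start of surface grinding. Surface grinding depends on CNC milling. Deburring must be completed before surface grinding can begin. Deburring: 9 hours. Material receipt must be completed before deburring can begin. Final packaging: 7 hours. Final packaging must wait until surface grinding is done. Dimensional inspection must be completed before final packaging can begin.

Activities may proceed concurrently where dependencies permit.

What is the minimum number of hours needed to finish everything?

Material receipt has no prerequisites, so it starts at hour 0 and finishes at hour 6.
Deburring cannot begin until material receipt (finishes hour 6). It runs from hour 6 to 6 + 9 = hour 15.
Cutting cannot begin until material receipt (finishes hour 6, plus 2-hour gap → hour 8). It runs from hour 8 to 8 + 8 = hour 16.
CNC milling cannot start until cutting (finishes hour 16, plus 3-hour gap → hour 19); material receipt (finishes hour 6, plus 1-hour gap → hour 7); deburring (finishes hour 15). The controlling bound is hour 19, so CNC milling finishes at 19 + 1 = hour 20.
Heat treatment has to wait for CNC milling (finishes hour 20); deburring (finishes hour 15, plus 3-hour gap → hour 18). The latest of these is hour 20, so heat treatment runs hour 20 to 20 + 8 = hour 28.
Dimensional inspection cannot begin until heat treatment (finishes hour 28). It runs from hour 28 to 28 + 3 = hour 31.
Surface grinding has to wait for heat treatment (finishes hour 28, plus 3-hour gap → hour 31); CNC milling (finishes hour 20); deburring (finishes hour 15). The latest of these is hour 31, so surface grinding runs hour 31 to 31 + 5 = hour 36.
Final packaging cannot start until surface grinding (finishes hour 36); dimensional inspection (finishes hour 31). The controlling bound is hour 36, so final packaging finishes at 36 + 7 = hour 43.
All tasks are finished once the last one completes. Finish times: Material receipt at 6, Cutting at 16, Deburring at 15, CNC milling at 20, Heat treatment at 28, Surface grinding at 36, Dimensional inspection at 31, Final packaging at 43. The latest is hour 43.

43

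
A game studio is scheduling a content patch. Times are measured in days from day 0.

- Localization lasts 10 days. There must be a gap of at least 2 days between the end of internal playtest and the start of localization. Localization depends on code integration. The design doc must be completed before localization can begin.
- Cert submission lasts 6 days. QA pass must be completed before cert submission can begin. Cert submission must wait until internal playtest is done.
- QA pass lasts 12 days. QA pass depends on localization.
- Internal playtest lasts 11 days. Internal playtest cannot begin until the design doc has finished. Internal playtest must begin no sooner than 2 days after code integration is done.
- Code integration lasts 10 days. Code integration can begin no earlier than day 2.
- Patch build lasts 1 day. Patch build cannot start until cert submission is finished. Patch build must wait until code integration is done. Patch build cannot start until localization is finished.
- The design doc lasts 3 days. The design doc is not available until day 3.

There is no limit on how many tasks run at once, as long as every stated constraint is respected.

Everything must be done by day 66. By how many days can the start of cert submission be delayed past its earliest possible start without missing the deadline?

10

After its own release at day 2, code integration can start at day 2 and finishes at day 12.
The design doc cannot begin until its own release at day 3. It runs from day 3 to 3 + 3 = day 6.
Internal playtest has to wait for the design doc (finishes day 6); code integration (finishes day 12, plus 2-day gap → day 14). The latest of these is day 14, so internal playtest runs day 14 to 14 + 11 = day 25.
For localization: internal playtest (finishes day 25, plus 2-day gap → day 27); code integration (finishes day 12); the design doc (finishes day 6). Taking the maximum gives a start of day 27, and it finishes at 27 + 10 = day 37.
After localization (finishes day 37), QA pass can start at day 37 and finishes at day 49.
For cert submission: QA pass (finishes day 49); internal playtest (finishes day 25). Taking the maximum gives a start of day 49, and it finishes at 49 + 6 = day 55.

Working backward from the deadline:
To finish by day 66, patch build (duration 1) must start no later than day 65.
Cert submission has to be done before patch build (must start by day 65). That means finishing by day 65, i.e. starting by 65 − 6 = day 59.
So cert submission can start as early as day 49 and as late as day 59, giving 59 − 49 = 10 days of slack.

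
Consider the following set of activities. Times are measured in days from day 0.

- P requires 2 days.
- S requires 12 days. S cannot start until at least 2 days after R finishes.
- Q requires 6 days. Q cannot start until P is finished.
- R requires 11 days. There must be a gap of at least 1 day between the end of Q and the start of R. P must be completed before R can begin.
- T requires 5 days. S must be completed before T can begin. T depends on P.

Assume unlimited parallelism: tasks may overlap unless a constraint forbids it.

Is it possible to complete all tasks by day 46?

P has no prerequisites, so it starts at day 0 and finishes at day 2.
After P (finishes day 2), Q can start at day 2 and finishes at day 8.
For R: Q (finishes day 8, plus 1-day gap → day 9); P (finishes day 2). Taking the maximum gives a start of day 9, and it finishes at 9 + 11 = day 20.
After R (finishes day 20, plus 2-day gap → day 22), S can start at day 22 and finishes at day 34.
For T: S (finishes day 34); P (finishes day 2). Taking the maximum gives a start of day 34, and it finishes at 34 + 5 = day 39.
Every task is finished by day 39, which is no later than the deadline of 46, so the schedule is feasible.

Yes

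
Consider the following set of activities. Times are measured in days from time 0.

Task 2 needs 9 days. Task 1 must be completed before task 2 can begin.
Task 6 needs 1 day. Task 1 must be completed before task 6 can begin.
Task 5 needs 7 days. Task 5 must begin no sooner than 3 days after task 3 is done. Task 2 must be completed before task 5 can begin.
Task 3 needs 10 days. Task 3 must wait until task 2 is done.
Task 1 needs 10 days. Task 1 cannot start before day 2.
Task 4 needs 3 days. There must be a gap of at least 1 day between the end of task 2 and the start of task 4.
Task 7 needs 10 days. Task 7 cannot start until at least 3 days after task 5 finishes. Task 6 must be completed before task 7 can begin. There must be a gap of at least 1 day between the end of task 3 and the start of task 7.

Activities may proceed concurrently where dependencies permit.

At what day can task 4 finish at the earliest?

25

After its own release at day 2, task 1 can start at day 2 and finishes at day 12.
Task 2 cannot begin until task 1 (finishes day 12). It runs from day 12 to 12 + 9 = day 21.
Task 4 cannot begin until task 2 (finishes day 21, plus 1-day gap → day 22). It runs from day 22 to 22 + 3 = day 25.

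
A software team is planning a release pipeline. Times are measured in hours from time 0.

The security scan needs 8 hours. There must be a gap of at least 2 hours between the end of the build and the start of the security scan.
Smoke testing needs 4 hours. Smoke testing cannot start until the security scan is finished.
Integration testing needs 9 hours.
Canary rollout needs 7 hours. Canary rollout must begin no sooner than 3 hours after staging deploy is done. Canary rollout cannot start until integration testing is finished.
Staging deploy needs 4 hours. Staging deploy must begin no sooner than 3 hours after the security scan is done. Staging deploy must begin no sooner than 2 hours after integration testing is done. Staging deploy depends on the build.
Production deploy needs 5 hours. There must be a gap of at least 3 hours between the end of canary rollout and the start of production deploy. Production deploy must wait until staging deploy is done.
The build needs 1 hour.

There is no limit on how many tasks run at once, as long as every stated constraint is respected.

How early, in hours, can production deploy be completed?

Nothing blocks integration testing, so it runs from hour 0 to hour 9.
Nothing blocks the build, so it runs from hour 0 to hour 1.
The security scan waits on the build (finishes hour 1, plus 2-hour gap → hour 3), so it starts at hour 3 and finishes at 3 + 8 = hour 11.
Staging deploy has to wait for the security scan (finishes hour 11, plus 3-hour gap → hour 14); integration testing (finishes hour 9, plus 2-hour gap → hour 11); the build (finishes hour 1). The latest of these is hour 14, so staging deploy runs hour 14 to 14 + 4 = hour 18.
Canary rollout has to wait for staging deploy (finishes hour 18, plus 3-hour gap → hour 21); integration testing (finishes hour 9). The latest of these is hour 21, so canary rollout runs hour 21 to 21 + 7 = hour 28.
Production deploy cannot start until canary rollout (finishes hour 28, plus 3-hour gap → hour 31); staging deploy (finishes hour 18). The controlling bound is hour 31, so production deploy finishes at 31 + 5 = hour 36.

36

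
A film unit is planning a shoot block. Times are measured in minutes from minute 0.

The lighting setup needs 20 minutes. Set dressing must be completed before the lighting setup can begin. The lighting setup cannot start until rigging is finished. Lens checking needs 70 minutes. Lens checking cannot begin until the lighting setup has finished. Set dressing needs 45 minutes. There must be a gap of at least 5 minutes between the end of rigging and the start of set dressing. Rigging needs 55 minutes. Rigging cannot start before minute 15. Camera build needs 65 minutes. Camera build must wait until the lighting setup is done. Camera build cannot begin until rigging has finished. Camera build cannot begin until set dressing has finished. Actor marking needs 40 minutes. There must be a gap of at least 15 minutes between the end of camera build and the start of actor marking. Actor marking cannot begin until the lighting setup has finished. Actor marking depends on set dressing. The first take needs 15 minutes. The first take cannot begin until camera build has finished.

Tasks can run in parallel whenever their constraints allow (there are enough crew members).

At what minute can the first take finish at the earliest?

220

After its own release at minute 15, rigging can start at minute 15 and finishes at minute 70.
After rigging (finishes minute 70, plus 5-minute gap → minute 75), set dressing can start at minute 75 and finishes at minute 120.
For the lighting setup: set dressing (finishes minute 120); rigging (finishes minute 70). Taking the maximum gives a start of minute 120, and it finishes at 120 + 20 = minute 140.
For camera build: the lighting setup (finishes minute 140); rigging (finishes minute 70); set dressing (finishes minute 120). Taking the maximum gives a start of minute 140, and it finishes at 140 + 65 = minute 205.
The first take waits on camera build (finishes minute 205), so it starts at minute 205 and finishes at 205 + 15 = minute 220.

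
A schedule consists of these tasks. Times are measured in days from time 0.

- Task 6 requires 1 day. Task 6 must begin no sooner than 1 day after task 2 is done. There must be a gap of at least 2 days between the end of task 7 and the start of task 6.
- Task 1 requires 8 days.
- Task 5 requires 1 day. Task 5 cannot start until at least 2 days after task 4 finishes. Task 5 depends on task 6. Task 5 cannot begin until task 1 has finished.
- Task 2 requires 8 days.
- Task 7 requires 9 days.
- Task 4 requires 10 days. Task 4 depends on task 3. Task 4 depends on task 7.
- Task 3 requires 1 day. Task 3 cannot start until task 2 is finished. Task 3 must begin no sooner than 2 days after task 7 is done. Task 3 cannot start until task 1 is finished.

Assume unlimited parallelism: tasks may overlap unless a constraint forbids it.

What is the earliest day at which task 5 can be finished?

25

Task 7 can start immediately at day 0; it finishes at day 9.
Task 2 has no prerequisites, so it starts at day 0 and finishes at day 8.
Task 6 cannot start until task 2 (finishes day 8, plus 1-day gap → day 9); task 7 (finishes day 9, plus 2-day gap → day 11). The controlling bound is day 11, so task 6 finishes at 11 + 1 = day 12.
Nothing blocks task 1, so it runs from day 0 to day 8.
Task 3 needs all of task 2 (finishes day 8); task 7 (finishes day 9, plus 2-day gap → day 11); task 1 (finishes day 8). That puts its earliest start at day 11; it finishes at 11 + 1 = day 12.
For task 4: task 3 (finishes day 12); task 7 (finishes day 9). Taking the maximum gives a start of day 12, and it finishes at 12 + 10 = day 22.
For task 5: task 4 (finishes day 22, plus 2-day gap → day 24); task 6 (finishes day 12); task 1 (finishes day 8). Taking the maximum gives a start of day 24, and it finishes at 24 + 1 = day 25.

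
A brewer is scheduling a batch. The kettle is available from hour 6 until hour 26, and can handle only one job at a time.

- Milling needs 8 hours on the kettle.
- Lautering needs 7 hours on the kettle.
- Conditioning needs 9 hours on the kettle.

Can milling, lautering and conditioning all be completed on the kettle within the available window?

No

The kettle window is 26 − 6 = 20 hours.
Running back to back, the jobs need 8 + 7 + 9 = 24 hours on the kettle.
Since 24 > 20, they cannot all fit.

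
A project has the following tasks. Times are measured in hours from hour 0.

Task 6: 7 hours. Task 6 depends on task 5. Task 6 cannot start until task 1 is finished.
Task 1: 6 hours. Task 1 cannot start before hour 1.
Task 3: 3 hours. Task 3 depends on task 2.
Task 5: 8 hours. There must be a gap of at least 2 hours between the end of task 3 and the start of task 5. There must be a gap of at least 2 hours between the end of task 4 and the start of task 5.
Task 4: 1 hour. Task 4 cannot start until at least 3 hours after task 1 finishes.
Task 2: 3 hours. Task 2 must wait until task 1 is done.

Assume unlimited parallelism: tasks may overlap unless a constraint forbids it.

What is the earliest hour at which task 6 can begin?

23

Task 1 waits on its own release at hour 1, so it starts at hour 1 and finishes at 1 + 6 = hour 7.
Task 4 cannot begin until task 1 (finishes hour 7, plus 3-hour gap → hour 10). It runs from hour 10 to 10 + 1 = hour 11.
After task 1 (finishes hour 7), task 2 can start at hour 7 and finishes at hour 10.
Task 3 waits on task 2 (finishes hour 10), so it starts at hour 10 and finishes at 10 + 3 = hour 13.
Task 5 cannot start until task 3 (finishes hour 13, plus 2-hour gap → hour 15); task 4 (finishes hour 11, plus 2-hour gap → hour 13). The controlling bound is hour 15, so task 5 finishes at 15 + 8 = hour 23.
Task 6 waits on task 5 (finishes hour 23); task 1 (finishes hour 7). The latest of these is hour 23, which is the earliest task 6 can start.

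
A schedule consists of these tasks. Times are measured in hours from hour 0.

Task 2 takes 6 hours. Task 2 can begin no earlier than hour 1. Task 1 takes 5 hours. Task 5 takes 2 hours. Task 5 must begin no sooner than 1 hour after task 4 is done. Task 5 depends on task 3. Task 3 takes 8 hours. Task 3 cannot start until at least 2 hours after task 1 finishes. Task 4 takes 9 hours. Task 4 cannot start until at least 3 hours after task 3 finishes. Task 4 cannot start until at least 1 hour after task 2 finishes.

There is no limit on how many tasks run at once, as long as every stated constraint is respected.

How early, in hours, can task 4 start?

18

Task 2 waits on its own release at hour 1, so it starts at hour 1 and finishes at 1 + 6 = hour 7.
Nothing blocks task 1, so it runs from hour 0 to hour 5.
After task 1 (finishes hour 5, plus 2-hour gap → hour 7), task 3 can start at hour 7 and finishes at hour 15.
Task 4 waits on task 3 (finishes hour 15, plus 3-hour gap → hour 18); task 2 (finishes hour 7, plus 1-hour gap → hour 8). The latest of these is hour 18, which is the earliest task 4 can start.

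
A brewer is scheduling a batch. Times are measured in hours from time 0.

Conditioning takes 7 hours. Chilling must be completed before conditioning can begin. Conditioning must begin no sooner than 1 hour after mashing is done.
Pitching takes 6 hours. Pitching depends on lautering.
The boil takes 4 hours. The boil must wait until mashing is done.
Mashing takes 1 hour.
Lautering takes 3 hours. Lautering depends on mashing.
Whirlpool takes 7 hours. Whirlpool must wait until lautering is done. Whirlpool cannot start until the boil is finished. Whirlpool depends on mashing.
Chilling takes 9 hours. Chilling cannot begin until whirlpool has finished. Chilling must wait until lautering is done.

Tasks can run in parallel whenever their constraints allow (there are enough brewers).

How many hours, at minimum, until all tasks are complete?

28

Nothing blocks mashing, so it runs from hour 0 to hour 1.
The boil cannot begin until mashing (finishes hour 1). It runs from hour 1 to 1 + 4 = hour 5.
Lautering cannot begin until mashing (finishes hour 1). It runs from hour 1 to 1 + 3 = hour 4.
Pitching cannot begin until lautering (finishes hour 4). It runs from hour 4 to 4 + 6 = hour 10.
Whirlpool cannot start until lautering (finishes hour 4); the boil (finishes hour 5); mashing (finishes hour 1). The controlling bound is hour 5, so whirlpool finishes at 5 + 7 = hour 12.
For chilling: whirlpool (finishes hour 12); lautering (finishes hour 4). Taking the maximum gives a start of hour 12, and it finishes at 12 + 9 = hour 21.
For conditioning: chilling (finishes hour 21); mashing (finishes hour 1, plus 1-hour gap → hour 2). Taking the maximum gives a start of hour 21, and it finishes at 21 + 7 = hour 28.
All tasks are finished once the last one completes. Finish times: Mashing at 1, Lautering at 4, The boil at 5, Whirlpool at 12, Chilling at 21, Pitching at 10, Conditioning at 28. The latest is hour 28.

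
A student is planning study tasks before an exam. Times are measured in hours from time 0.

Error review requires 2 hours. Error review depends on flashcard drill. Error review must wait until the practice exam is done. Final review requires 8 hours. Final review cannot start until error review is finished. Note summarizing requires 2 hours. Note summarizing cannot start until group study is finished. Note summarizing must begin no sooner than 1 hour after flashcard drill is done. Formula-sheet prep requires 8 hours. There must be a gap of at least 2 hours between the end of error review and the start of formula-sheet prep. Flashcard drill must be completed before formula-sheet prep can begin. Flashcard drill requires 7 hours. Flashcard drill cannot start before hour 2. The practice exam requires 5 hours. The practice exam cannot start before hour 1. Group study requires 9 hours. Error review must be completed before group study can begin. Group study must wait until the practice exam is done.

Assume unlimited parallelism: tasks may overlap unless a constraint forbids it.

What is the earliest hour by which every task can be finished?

22

The practice exam waits on its own release at hour 1, so it starts at hour 1 and finishes at 1 + 5 = hour 6.
Flashcard drill waits on its own release at hour 2, so it starts at hour 2 and finishes at 2 + 7 = hour 9.
Error review cannot start until flashcard drill (finishes hour 9); the practice exam (finishes hour 6). The controlling bound is hour 9, so error review finishes at 9 + 2 = hour 11.
After error review (finishes hour 11), final review can start at hour 11 and finishes at hour 19.
Formula-sheet prep needs all of error review (finishes hour 11, plus 2-hour gap → hour 13); flashcard drill (finishes hour 9). That puts its earliest start at hour 13; it finishes at 13 + 8 = hour 21.
Group study cannot start until error review (finishes hour 11); the practice exam (finishes hour 6). The controlling bound is hour 11, so group study finishes at 11 + 9 = hour 20.
Note summarizing has to wait for group study (finishes hour 20); flashcard drill (finishes hour 9, plus 1-hour gap → hour 10). The latest of these is hour 20, so note summarizing runs hour 20 to 20 + 2 = hour 22.
All tasks are finished once the last one completes. Finish times: Flashcard drill at 9, The practice exam at 6, Error review at 11, Group study at 20, Note summarizing at 22, Formula-sheet prep at 21, Final review at 19. The latest is hour 22.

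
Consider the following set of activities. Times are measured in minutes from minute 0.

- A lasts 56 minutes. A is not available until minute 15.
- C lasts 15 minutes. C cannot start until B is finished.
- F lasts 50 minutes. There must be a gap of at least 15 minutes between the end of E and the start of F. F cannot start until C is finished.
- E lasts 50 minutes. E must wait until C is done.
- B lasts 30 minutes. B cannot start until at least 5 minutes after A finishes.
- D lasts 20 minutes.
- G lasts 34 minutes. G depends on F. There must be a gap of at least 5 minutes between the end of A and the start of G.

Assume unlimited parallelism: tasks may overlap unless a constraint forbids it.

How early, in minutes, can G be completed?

270

A cannot begin until its own release at minute 15. It runs from minute 15 to 15 + 56 = minute 71.
After A (finishes minute 71, plus 5-minute gap → minute 76), B can start at minute 76 and finishes at minute 106.
C cannot begin until B (finishes minute 106). It runs from minute 106 to 106 + 15 = minute 121.
E waits on C (finishes minute 121), so it starts at minute 121 and finishes at 121 + 50 = minute 171.
F needs all of E (finishes minute 171, plus 15-minute gap → minute 186); C (finishes minute 121). That puts its earliest start at minute 186; it finishes at 186 + 50 = minute 236.
G needs all of F (finishes minute 236); A (finishes minute 71, plus 5-minute gap → minute 76). That puts its earliest start at minute 236; it finishes at 236 + 34 = minute 270.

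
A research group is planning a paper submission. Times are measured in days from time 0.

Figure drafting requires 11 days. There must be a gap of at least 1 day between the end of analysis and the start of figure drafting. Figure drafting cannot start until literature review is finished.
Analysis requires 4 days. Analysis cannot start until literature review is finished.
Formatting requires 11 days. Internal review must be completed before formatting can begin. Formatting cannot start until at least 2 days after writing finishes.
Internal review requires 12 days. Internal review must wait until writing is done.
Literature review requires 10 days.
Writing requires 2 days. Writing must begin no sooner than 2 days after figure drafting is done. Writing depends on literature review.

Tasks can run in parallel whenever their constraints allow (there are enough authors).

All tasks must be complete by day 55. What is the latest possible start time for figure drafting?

17

Formatting must finish by day 55; it takes 11 days, so it must start by 55 − 11 = day 44.
Since formatting (must start by day 44) depends on it, internal review must finish by day 44. Backing off its 12-day duration gives a latest start of day 32.
Writing must finish in time for internal review (must start by day 32); formatting (must start by day 44, minus 2-day gap → day 42). The tightest is day 32, so writing must start by 32 − 2 = day 30.
Since writing (must start by day 30, minus 2-day gap → day 28) depends on it, figure drafting must finish by day 28. Backing off its 11-day duration gives a latest start of day 17.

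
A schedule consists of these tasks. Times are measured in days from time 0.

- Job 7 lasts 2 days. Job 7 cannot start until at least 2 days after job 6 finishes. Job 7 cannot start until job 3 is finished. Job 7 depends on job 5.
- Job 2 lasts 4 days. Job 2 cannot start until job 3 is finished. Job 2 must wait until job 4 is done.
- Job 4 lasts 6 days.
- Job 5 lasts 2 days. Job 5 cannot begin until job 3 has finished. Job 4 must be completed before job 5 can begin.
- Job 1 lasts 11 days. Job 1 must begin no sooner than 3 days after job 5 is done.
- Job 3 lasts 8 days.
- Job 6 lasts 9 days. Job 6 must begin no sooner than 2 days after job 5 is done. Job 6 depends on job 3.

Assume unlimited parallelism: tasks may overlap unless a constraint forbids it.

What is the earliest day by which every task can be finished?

Job 4 can start immediately at day 0; it finishes at day 6.
Job 3 has no prerequisites, so it starts at day 0 and finishes at day 8.
For job 5: job 3 (finishes day 8); job 4 (finishes day 6). Taking the maximum gives a start of day 8, and it finishes at 8 + 2 = day 10.
Job 6 has to wait for job 5 (finishes day 10, plus 2-day gap → day 12); job 3 (finishes day 8). The latest of these is day 12, so job 6 runs day 12 to 12 + 9 = day 21.
For job 7: job 6 (finishes day 21, plus 2-day gap → day 23); job 3 (finishes day 8); job 5 (finishes day 10). Taking the maximum gives a start of day 23, and it finishes at 23 + 2 = day 25.
Job 1 waits on job 5 (finishes day 10, plus 3-day gap → day 13), so it starts at day 13 and finishes at 13 + 11 = day 24.
For job 2: job 3 (finishes day 8); job 4 (finishes day 6). Taking the maximum gives a start of day 8, and it finishes at 8 + 4 = day 12.
All tasks are finished once the last one completes. Finish times: Job 1 at 24, Job 2 at 12, Job 3 at 8, Job 4 at 6, Job 5 at 10, Job 6 at 21, Job 7 at 25. The latest is day 25.

25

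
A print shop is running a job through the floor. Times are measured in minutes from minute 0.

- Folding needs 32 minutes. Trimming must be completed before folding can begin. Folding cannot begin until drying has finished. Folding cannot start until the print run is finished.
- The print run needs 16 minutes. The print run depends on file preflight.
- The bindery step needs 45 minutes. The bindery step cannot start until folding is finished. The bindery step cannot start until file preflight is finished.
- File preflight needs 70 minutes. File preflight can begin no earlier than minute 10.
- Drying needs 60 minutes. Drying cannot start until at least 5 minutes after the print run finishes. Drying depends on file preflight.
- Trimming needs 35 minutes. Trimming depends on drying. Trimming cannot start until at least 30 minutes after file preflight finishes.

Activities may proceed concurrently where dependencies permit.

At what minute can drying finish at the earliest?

After its own release at minute 10, file preflight can start at minute 10 and finishes at minute 80.
After file preflight (finishes minute 80), the print run can start at minute 80 and finishes at minute 96.
Drying cannot start until the print run (finishes minute 96, plus 5-minute gap → minute 101); file preflight (finishes minute 80). The controlling bound is minute 101, so drying finishes at 101 + 60 = minute 161.

161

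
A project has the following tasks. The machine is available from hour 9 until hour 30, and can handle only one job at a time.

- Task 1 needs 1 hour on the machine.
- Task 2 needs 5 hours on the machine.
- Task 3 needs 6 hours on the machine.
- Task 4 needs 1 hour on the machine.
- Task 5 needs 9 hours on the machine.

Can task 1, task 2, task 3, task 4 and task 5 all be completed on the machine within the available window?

No

The machine window is 30 − 9 = 21 hours.
Running back to back, the jobs need 1 + 5 + 6 + 1 + 9 = 22 hours on the machine.
Since 22 > 21, they cannot all fit.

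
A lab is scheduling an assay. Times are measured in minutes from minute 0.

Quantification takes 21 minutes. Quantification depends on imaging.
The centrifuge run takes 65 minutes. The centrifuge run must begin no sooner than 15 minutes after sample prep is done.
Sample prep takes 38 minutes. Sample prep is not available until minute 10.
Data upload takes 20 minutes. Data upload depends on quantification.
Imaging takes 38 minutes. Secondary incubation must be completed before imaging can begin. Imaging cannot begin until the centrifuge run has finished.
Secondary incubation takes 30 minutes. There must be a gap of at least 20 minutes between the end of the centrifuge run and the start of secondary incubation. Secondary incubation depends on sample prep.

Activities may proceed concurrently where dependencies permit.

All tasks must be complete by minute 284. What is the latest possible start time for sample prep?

37

Data upload must finish by minute 284; it takes 20 minutes, so it must start by 284 − 20 = minute 264.
Since data upload (must start by minute 264) depends on it, quantification must finish by minute 264. Backing off its 21-minute duration gives a latest start of minute 243.
Imaging feeds into quantification (must start by minute 243); so imaging must finish by minute 243 and therefore start by minute 205.
Secondary incubation must finish before imaging (must start by minute 205). With a 30-minute duration, secondary incubation must start by 205 − 30 = minute 175.
The centrifuge run feeds secondary incubation (must start by minute 175, minus 20-minute gap → minute 155); imaging (must start by minute 205). Taking the minimum, the centrifuge run must finish by minute 155 and start by 155 − 65 = minute 90.
For sample prep: the centrifuge run (must start by minute 90, minus 15-minute gap → minute 75); secondary incubation (must start by minute 175). The most restrictive is minute 75; with a 38-minute duration, sample prep must start by minute 37.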